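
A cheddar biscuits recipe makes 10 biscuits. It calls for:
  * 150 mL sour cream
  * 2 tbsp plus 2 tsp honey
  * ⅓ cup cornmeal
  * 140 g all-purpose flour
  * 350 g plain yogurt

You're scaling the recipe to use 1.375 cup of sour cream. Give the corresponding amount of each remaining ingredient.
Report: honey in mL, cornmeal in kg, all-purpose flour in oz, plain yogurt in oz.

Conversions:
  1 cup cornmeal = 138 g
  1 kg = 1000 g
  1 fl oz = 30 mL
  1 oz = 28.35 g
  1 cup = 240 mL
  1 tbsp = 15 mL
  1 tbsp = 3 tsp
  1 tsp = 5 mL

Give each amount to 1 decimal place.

honey: 88.0 mL; cornmeal: 0.1 kg; all-purpose flour: 10.9 oz; plain yogurt: 27.2 oz

The original recipe has 0.625 cup of sour cream, so the scaling factor is 1.375 ÷ 0.625 = 11/5 = 2.2.
honey: (2 tbsp + 2 tsp = 8/3 tbsp) × 11/5 × 15 mL/tbsp = 88.0 mL
cornmeal: 1/3 cup × 11/5 × 138 g/cup ÷ 1000 g/kg ≈ 0.1 kg
all-purpose flour: 140 g × 11/5 ÷ 28.35 g/oz ≈ 10.9 oz
plain yogurt: 350 g × 11/5 ÷ 28.35 g/oz ≈ 27.2 oz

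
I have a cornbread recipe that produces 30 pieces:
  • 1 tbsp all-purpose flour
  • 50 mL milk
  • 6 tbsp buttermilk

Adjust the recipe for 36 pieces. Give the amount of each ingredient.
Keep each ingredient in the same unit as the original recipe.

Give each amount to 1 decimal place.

Scaling factor: 36/30 = 6/5 = 1.2.
all-purpose flour: 1 tbsp × 6/5 = 1.2 tbsp
milk: 50 mL × 6/5 = 60.0 mL
buttermilk: 6 tbsp × 6/5 = 7.2 tbsp

all-purpose flour: 1.2 tbsp; milk: 60.0 mL; buttermilk: 7.2 tbsp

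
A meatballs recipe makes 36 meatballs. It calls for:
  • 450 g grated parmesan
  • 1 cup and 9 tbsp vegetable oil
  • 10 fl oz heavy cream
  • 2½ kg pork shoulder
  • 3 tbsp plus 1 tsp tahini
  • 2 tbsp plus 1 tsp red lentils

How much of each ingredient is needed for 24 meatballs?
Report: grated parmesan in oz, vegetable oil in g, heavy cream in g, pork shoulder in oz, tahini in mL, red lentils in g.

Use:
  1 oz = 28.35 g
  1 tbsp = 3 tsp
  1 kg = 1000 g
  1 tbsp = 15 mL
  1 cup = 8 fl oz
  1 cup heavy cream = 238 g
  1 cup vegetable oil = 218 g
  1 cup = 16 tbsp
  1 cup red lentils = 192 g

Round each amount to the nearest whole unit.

Scaling factor: 24/36 = 2/3.
grated parmesan: 450 g × 2/3 ÷ 28.35 g/oz ≈ 11 oz
vegetable oil: (1 cup + 9 tbsp = 1.5625 cup) × 2/3 × 218 g/cup ≈ 227 g
heavy cream: 10 fl oz × 2/3 ÷ 8 fl oz/cup × 238 g/cup ≈ 198 g
pork shoulder: 2.5 kg × 2/3 × 1000 g/kg ÷ 28.35 g/oz ≈ 59 oz
tahini: (3 tbsp + 1 tsp = 10/3 tbsp) × 2/3 × 15 mL/tbsp ≈ 33 mL
red lentils: (2 tbsp + 1 tsp = 7/3 tbsp) × 2/3 ÷ 16 tbsp/cup × 192 g/cup ≈ 19 g

grated parmesan: 11 oz; vegetable oil: 227 g; heavy cream: 198 g; pork shoulder: 59 oz; tahini: 33 mL; red lentils: 19 g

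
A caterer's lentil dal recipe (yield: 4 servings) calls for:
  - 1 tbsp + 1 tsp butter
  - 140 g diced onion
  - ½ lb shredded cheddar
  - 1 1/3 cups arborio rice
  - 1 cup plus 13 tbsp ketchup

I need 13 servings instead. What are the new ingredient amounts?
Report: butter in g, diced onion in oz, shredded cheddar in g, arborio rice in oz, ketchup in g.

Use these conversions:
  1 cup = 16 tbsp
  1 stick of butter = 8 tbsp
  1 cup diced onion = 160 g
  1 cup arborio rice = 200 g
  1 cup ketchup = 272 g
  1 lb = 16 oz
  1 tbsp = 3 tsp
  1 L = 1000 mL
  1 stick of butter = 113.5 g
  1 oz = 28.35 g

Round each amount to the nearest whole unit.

butter: 61 g; diced onion: 16 oz; shredded cheddar: 737 g; arborio rice: 31 oz; ketchup: 1602 g

Scaling factor: 13/4 = 3.25.
butter: (1 tbsp + 1 tsp = 4/3 tbsp) × 13/4 ÷ 8 tbsp/stick × 113.5 g/stick ≈ 61 g
diced onion: 140 g × 13/4 ÷ 28.35 g/oz ≈ 16 oz
shredded cheddar: 0.5 lb × 13/4 × 16 oz/lb × 28.35 g/oz ≈ 737 g
arborio rice: 4/3 cup × 13/4 × 200 g/cup ÷ 28.35 g/oz ≈ 31 oz
ketchup: (1 cup + 13 tbsp = 1.8125 cup) × 13/4 × 272 g/cup ≈ 1602 g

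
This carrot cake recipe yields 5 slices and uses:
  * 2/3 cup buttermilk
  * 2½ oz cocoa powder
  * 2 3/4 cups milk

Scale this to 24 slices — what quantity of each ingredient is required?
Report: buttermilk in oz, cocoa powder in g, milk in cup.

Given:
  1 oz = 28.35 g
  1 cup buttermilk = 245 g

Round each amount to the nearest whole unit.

Scaling factor: 24/5 = 4.8.
buttermilk: 2/3 cup × 24/5 × 245 g/cup ÷ 28.35 g/oz ≈ 28 oz
cocoa powder: 2.5 oz × 24/5 × 28.35 g/oz ≈ 340 g
milk: 2.75 cup × 24/5 ≈ 13 cup

buttermilk: 28 oz; cocoa powder: 340 g; milk: 13 cup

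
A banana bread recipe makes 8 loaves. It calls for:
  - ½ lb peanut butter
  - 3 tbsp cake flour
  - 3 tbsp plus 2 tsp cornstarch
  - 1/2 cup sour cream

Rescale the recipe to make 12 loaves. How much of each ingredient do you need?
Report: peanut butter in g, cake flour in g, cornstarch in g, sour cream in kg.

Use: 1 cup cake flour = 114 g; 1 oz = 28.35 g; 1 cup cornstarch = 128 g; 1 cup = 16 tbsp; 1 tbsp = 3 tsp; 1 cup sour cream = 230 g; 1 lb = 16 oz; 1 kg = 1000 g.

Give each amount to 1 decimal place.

peanut butter: 340.2 g; cake flour: 32.1 g; cornstarch: 44.0 g; sour cream: 0.2 kg

Scaling factor: 12/8 = 3/2 = 1.5.
peanut butter: 0.5 lb × 3/2 × 16 oz/lb × 28.35 g/oz = 340.2 g
cake flour: 3 tbsp × 3/2 ÷ 16 tbsp/cup × 114 g/cup ≈ 32.1 g
cornstarch: (3 tbsp + 2 tsp = 11/3 tbsp) × 3/2 ÷ 16 tbsp/cup × 128 g/cup = 44.0 g
sour cream: 0.5 cup × 3/2 × 230 g/cup ÷ 1000 g/kg ≈ 0.2 kg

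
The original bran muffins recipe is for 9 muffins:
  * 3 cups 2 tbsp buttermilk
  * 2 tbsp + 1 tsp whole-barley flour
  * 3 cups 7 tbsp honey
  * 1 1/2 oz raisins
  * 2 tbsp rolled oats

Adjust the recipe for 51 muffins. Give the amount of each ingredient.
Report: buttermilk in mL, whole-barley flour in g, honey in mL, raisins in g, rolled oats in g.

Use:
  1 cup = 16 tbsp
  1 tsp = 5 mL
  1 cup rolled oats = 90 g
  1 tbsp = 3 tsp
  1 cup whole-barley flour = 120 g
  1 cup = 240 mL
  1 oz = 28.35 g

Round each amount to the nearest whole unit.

Scaling factor: 51/9 = 17/3.
buttermilk: (3 cup + 2 tbsp = 3.125 cup) × 17/3 × 240 mL/cup = 4250 mL
whole-barley flour: (2 tbsp + 1 tsp = 7/3 tbsp) × 17/3 ÷ 16 tbsp/cup × 120 g/cup ≈ 99 g
honey: (3 cup + 7 tbsp = 3.4375 cup) × 17/3 × 240 mL/cup = 4675 mL
raisins: 1.5 oz × 17/3 × 28.35 g/oz ≈ 241 g
rolled oats: 2 tbsp × 17/3 ÷ 16 tbsp/cup × 90 g/cup ≈ 64 g

buttermilk: 4250 mL; whole-barley flour: 99 g; honey: 4675 mL; raisins: 241 g; rolled oats: 64 g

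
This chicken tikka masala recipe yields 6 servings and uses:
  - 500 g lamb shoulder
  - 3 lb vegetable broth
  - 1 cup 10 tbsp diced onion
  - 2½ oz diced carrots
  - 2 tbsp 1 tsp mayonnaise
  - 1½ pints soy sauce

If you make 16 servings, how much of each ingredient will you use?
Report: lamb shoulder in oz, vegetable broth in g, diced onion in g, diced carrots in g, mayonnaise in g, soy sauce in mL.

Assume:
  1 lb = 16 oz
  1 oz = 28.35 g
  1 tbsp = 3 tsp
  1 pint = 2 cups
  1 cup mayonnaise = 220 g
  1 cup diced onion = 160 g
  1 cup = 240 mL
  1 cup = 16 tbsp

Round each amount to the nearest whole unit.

Scaling factor: 16/6 = 8/3.
lamb shoulder: 500 g × 8/3 ÷ 28.35 g/oz ≈ 47 oz
vegetable broth: 3 lb × 8/3 × 16 oz/lb × 28.35 g/oz ≈ 3629 g
diced onion: (1 cup + 10 tbsp = 1.625 cup) × 8/3 × 160 g/cup ≈ 693 g
diced carrots: 2.5 oz × 8/3 × 28.35 g/oz = 189 g
mayonnaise: (2 tbsp + 1 tsp = 7/3 tbsp) × 8/3 ÷ 16 tbsp/cup × 220 g/cup ≈ 86 g
soy sauce: 1.5 pint × 8/3 × 2 cup/pint × 240 mL/cup = 1920 mL

lamb shoulder: 47 oz; vegetable broth: 3629 g; diced onion: 693 g; diced carrots: 189 g; mayonnaise: 86 g; soy sauce: 1920 mL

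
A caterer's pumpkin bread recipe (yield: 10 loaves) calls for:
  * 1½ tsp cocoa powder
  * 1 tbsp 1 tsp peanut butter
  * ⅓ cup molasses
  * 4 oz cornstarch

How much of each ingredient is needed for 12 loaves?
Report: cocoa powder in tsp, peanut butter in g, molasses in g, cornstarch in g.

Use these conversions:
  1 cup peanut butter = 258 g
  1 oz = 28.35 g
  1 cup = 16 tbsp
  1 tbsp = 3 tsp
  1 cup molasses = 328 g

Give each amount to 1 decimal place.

cocoa powder: 1.8 tsp; peanut butter: 25.8 g; molasses: 131.2 g; cornstarch: 136.1 g

Scaling factor: 12/10 = 6/5 = 1.2.
cocoa powder: 1.5 tsp × 6/5 = 1.8 tsp
peanut butter: (1 tbsp + 1 tsp = 4/3 tbsp) × 6/5 ÷ 16 tbsp/cup × 258 g/cup = 25.8 g
molasses: 1/3 cup × 6/5 × 328 g/cup = 131.2 g
cornstarch: 4 oz × 6/5 × 28.35 g/oz ≈ 136.1 g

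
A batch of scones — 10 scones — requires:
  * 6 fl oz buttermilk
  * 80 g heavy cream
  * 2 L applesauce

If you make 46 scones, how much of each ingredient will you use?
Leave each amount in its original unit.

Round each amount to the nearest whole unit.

Scaling factor: 46/10 = 23/5 = 4.6.
buttermilk: 6 fl oz × 23/5 ≈ 28 fl oz
heavy cream: 80 g × 23/5 = 368 g
applesauce: 2 L × 23/5 ≈ 9 L

buttermilk: 28 fl oz; heavy cream: 368 g; applesauce: 9 L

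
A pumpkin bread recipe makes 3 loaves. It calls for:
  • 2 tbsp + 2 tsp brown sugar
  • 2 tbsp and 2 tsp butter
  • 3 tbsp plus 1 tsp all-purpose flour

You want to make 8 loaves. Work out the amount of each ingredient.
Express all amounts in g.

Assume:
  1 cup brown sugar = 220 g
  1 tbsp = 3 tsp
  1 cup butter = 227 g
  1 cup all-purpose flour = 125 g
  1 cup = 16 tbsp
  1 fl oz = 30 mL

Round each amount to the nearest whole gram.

brown sugar: 98 g; butter: 101 g; all-purpose flour: 69 g

Scaling factor: 8/3.
brown sugar: (2 tbsp + 2 tsp = 8/3 tbsp) × 8/3 ÷ 16 tbsp/cup × 220 g/cup ≈ 98 g
butter: (2 tbsp + 2 tsp = 8/3 tbsp) × 8/3 ÷ 16 tbsp/cup × 227 g/cup ≈ 101 g
all-purpose flour: (3 tbsp + 1 tsp = 10/3 tbsp) × 8/3 ÷ 16 tbsp/cup × 125 g/cup ≈ 69 g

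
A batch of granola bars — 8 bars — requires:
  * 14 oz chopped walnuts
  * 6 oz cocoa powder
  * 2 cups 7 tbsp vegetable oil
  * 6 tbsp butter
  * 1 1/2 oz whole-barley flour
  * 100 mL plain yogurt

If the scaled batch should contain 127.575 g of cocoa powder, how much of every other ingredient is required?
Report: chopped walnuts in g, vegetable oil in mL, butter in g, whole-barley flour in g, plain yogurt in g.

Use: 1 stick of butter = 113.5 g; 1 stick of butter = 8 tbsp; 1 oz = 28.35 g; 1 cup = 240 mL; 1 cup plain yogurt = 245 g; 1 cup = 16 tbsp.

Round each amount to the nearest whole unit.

chopped walnuts: 298 g; vegetable oil: 439 mL; butter: 64 g; whole-barley flour: 32 g; plain yogurt: 77 g

The original recipe has 170.1 g of cocoa powder, so the scaling factor is 127.575 ÷ 170.1 = 3/4 = 0.75.
chopped walnuts: 14 oz × 3/4 × 28.35 g/oz ≈ 298 g
vegetable oil: (2 cup + 7 tbsp = 2.4375 cup) × 3/4 × 240 mL/cup ≈ 439 mL
butter: 6 tbsp × 3/4 ÷ 8 tbsp/stick × 113.5 g/stick ≈ 64 g
whole-barley flour: 1.5 oz × 3/4 × 28.35 g/oz ≈ 32 g
plain yogurt: 100 mL × 3/4 ÷ 240 mL/cup × 245 g/cup ≈ 77 g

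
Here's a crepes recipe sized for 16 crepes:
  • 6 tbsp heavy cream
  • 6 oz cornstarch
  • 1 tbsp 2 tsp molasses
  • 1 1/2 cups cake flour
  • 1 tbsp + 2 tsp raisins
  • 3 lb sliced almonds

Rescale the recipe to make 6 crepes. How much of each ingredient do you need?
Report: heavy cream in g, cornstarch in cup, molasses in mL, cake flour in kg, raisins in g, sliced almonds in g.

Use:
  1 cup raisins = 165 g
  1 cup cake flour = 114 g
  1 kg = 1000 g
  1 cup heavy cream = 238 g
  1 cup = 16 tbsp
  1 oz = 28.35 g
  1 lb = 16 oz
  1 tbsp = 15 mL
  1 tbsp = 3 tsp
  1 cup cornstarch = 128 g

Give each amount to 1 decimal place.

Scaling factor: 6/16 = 3/8 = 0.375.
heavy cream: 6 tbsp × 3/8 ÷ 16 tbsp/cup × 238 g/cup ≈ 33.5 g
cornstarch: 6 oz × 3/8 × 28.35 g/oz ÷ 128 g/cup ≈ 0.5 cup
molasses: (1 tbsp + 2 tsp = 5/3 tbsp) × 3/8 × 15 mL/tbsp ≈ 9.4 mL
cake flour: 1.5 cup × 3/8 × 114 g/cup ÷ 1000 g/kg ≈ 0.1 kg
raisins: (1 tbsp + 2 tsp = 5/3 tbsp) × 3/8 ÷ 16 tbsp/cup × 165 g/cup ≈ 6.4 g
sliced almonds: 3 lb × 3/8 × 16 oz/lb × 28.35 g/oz = 510.3 g

heavy cream: 33.5 g; cornstarch: 0.5 cup; molasses: 9.4 mL; cake flour: 0.1 kg; raisins: 6.4 g; sliced almonds: 510.3 g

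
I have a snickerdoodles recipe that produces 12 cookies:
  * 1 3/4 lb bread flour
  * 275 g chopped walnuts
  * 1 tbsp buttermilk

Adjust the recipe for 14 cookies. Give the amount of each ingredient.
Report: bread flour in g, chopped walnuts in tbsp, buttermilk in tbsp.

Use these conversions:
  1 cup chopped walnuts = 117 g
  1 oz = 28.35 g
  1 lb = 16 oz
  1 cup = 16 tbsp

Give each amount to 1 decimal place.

bread flour: 926.1 g; chopped walnuts: 43.9 tbsp; buttermilk: 1.2 tbsp

Scaling factor: 14/12 = 7/6.
bread flour: 1.75 lb × 7/6 × 16 oz/lb × 28.35 g/oz = 926.1 g
chopped walnuts: 275 g × 7/6 ÷ 117 g/cup × 16 tbsp/cup ≈ 43.9 tbsp
buttermilk: 1 tbsp × 7/6 ≈ 1.2 tbsp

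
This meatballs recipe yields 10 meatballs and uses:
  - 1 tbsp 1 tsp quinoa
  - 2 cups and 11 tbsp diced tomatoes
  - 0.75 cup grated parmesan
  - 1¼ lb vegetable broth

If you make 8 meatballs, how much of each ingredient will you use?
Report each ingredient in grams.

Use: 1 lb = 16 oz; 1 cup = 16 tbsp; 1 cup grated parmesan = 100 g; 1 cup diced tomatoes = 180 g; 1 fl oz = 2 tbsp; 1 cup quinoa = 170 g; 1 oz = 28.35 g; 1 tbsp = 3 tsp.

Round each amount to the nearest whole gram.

quinoa: 11 g; diced tomatoes: 387 g; grated parmesan: 60 g; vegetable broth: 454 g

Scaling factor: 8/10 = 4/5 = 0.8.
quinoa: (1 tbsp + 1 tsp = 4/3 tbsp) × 4/5 ÷ 16 tbsp/cup × 170 g/cup ≈ 11 g
diced tomatoes: (2 cup + 11 tbsp = 2.6875 cup) × 4/5 × 180 g/cup = 387 g
grated parmesan: 0.75 cup × 4/5 × 100 g/cup = 60 g
vegetable broth: 1.25 lb × 4/5 × 16 oz/lb × 28.35 g/oz ≈ 454 g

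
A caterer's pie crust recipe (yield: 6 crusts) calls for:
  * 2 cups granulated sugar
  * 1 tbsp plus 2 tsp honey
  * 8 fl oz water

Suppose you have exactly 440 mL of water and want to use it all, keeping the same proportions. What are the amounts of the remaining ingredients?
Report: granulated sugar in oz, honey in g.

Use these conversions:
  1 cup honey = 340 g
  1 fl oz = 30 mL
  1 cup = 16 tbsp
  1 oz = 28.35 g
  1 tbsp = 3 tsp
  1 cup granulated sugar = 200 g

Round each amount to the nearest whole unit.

granulated sugar: 26 oz; honey: 65 g

The original recipe has 240 mL of water, so the scaling factor is 440 ÷ 240 = 11/6.
granulated sugar: 2 cup × 11/6 × 200 g/cup ÷ 28.35 g/oz ≈ 26 oz
honey: (1 tbsp + 2 tsp = 5/3 tbsp) × 11/6 ÷ 16 tbsp/cup × 340 g/cup ≈ 65 g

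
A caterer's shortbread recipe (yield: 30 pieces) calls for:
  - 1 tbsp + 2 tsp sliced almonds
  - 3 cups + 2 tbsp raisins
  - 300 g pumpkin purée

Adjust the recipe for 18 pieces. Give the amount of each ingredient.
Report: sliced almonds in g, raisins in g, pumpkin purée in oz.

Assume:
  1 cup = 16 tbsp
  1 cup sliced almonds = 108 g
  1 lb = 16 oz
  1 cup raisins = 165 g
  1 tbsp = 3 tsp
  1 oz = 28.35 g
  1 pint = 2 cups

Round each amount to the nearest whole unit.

Scaling factor: 18/30 = 3/5 = 0.6.
sliced almonds: (1 tbsp + 2 tsp = 5/3 tbsp) × 3/5 ÷ 16 tbsp/cup × 108 g/cup ≈ 7 g
raisins: (3 cup + 2 tbsp = 3.125 cup) × 3/5 × 165 g/cup ≈ 309 g
pumpkin purée: 300 g × 3/5 ÷ 28.35 g/oz ≈ 6 oz

sliced almonds: 7 g; raisins: 309 g; pumpkin purée: 6 oz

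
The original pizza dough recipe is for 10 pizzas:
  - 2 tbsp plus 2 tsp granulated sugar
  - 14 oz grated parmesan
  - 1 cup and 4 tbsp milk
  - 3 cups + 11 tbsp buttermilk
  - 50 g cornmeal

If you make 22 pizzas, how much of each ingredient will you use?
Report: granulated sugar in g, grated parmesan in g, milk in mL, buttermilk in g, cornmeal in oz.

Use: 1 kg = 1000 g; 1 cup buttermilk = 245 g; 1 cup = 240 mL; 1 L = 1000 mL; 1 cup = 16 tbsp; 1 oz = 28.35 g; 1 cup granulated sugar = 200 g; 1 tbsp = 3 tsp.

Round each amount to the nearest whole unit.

Scaling factor: 22/10 = 11/5 = 2.2.
granulated sugar: (2 tbsp + 2 tsp = 8/3 tbsp) × 11/5 ÷ 16 tbsp/cup × 200 g/cup ≈ 73 g
grated parmesan: 14 oz × 11/5 × 28.35 g/oz ≈ 873 g
milk: (1 cup + 4 tbsp = 1.25 cup) × 11/5 × 240 mL/cup = 660 mL
buttermilk: (3 cup + 11 tbsp = 3.6875 cup) × 11/5 × 245 g/cup ≈ 1988 g
cornmeal: 50 g × 11/5 ÷ 28.35 g/oz ≈ 4 oz

granulated sugar: 73 g; grated parmesan: 873 g; milk: 660 mL; buttermilk: 1988 g; cornmeal: 4 oz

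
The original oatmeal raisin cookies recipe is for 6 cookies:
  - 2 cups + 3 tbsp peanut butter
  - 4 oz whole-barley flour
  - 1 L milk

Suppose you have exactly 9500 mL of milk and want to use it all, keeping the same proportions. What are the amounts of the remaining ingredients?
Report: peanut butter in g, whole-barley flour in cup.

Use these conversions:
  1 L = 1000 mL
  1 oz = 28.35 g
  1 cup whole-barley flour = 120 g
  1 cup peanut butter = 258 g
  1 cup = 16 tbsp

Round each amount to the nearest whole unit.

peanut butter: 5362 g; whole-barley flour: 9 cup

The original recipe has 1000 mL of milk, so the scaling factor is 9500 ÷ 1000 = 19/2 = 9.5.
peanut butter: (2 cup + 3 tbsp = 2.1875 cup) × 19/2 × 258 g/cup ≈ 5362 g
whole-barley flour: 4 oz × 19/2 × 28.35 g/oz ÷ 120 g/cup ≈ 9 cup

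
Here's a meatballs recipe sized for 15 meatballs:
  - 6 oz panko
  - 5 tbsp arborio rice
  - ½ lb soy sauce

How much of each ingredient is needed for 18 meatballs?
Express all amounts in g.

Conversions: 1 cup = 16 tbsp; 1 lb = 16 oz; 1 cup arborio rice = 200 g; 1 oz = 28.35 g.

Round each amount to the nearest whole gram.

panko: 204 g; arborio rice: 75 g; soy sauce: 272 g

Scaling factor: 18/15 = 6/5 = 1.2.
panko: 6 oz × 6/5 × 28.35 g/oz ≈ 204 g
arborio rice: 5 tbsp × 6/5 ÷ 16 tbsp/cup × 200 g/cup = 75 g
soy sauce: 0.5 lb × 6/5 × 16 oz/lb × 28.35 g/oz ≈ 272 g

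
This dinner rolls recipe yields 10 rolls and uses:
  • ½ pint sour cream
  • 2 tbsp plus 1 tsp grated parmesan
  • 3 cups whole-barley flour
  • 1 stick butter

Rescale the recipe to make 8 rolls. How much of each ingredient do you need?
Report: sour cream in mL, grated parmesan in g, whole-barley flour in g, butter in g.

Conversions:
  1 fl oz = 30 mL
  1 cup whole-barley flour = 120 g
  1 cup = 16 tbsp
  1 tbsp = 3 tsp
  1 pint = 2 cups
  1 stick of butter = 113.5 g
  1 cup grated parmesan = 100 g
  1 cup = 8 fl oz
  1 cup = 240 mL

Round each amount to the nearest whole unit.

Scaling factor: 8/10 = 4/5 = 0.8.
sour cream: 0.5 pint × 4/5 × 2 cup/pint × 240 mL/cup = 192 mL
grated parmesan: (2 tbsp + 1 tsp = 7/3 tbsp) × 4/5 ÷ 16 tbsp/cup × 100 g/cup ≈ 12 g
whole-barley flour: 3 cup × 4/5 × 120 g/cup = 288 g
butter: 1 stick × 4/5 × 113.5 g/stick ≈ 91 g

sour cream: 192 mL; grated parmesan: 12 g; whole-barley flour: 288 g; butter: 91 g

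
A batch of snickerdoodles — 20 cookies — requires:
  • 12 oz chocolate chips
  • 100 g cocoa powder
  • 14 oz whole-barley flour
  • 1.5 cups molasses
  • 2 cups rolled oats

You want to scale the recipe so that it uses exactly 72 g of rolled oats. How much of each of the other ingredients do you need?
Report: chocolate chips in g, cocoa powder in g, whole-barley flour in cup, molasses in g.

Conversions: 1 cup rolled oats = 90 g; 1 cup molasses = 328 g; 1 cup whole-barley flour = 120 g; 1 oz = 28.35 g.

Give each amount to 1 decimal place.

The original recipe has 180 g of rolled oats, so the scaling factor is 72 ÷ 180 = 2/5 = 0.4.
chocolate chips: 12 oz × 2/5 × 28.35 g/oz ≈ 136.1 g
cocoa powder: 100 g × 2/5 = 40.0 g
whole-barley flour: 14 oz × 2/5 × 28.35 g/oz ÷ 120 g/cup ≈ 1.3 cup
molasses: 1.5 cup × 2/5 × 328 g/cup = 196.8 g

chocolate chips: 136.1 g; cocoa powder: 40.0 g; whole-barley flour: 1.3 cup; molasses: 196.8 g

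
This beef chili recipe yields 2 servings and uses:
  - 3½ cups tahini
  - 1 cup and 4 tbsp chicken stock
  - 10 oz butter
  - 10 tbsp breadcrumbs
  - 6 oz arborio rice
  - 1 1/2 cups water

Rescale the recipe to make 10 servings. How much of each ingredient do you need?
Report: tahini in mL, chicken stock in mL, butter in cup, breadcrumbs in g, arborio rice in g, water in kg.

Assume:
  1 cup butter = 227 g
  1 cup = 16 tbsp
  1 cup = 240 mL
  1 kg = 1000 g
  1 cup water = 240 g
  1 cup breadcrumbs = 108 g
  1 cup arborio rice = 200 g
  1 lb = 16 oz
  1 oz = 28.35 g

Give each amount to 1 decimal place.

Scaling factor: 10/2 = 5.
tahini: 3.5 cup × 5 × 240 mL/cup = 4200.0 mL
chicken stock: (1 cup + 4 tbsp = 1.25 cup) × 5 × 240 mL/cup = 1500.0 mL
butter: 10 oz × 5 × 28.35 g/oz ÷ 227 g/cup ≈ 6.2 cup
breadcrumbs: 10 tbsp × 5 ÷ 16 tbsp/cup × 108 g/cup = 337.5 g
arborio rice: 6 oz × 5 × 28.35 g/oz = 850.5 g
water: 1.5 cup × 5 × 240 g/cup ÷ 1000 g/kg = 1.8 kg

tahini: 4200.0 mL; chicken stock: 1500.0 mL; butter: 6.2 cup; breadcrumbs: 337.5 g; arborio rice: 850.5 g; water: 1.8 kg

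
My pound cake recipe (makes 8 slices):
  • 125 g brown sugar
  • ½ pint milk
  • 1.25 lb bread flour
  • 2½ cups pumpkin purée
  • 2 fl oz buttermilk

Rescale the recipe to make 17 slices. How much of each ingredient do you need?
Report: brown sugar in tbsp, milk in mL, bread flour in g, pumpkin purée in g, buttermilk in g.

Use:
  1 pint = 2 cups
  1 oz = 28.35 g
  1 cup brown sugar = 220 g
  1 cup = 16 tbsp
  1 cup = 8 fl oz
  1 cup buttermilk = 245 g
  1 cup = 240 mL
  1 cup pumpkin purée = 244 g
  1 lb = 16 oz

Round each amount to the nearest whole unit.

brown sugar: 19 tbsp; milk: 510 mL; bread flour: 1205 g; pumpkin purée: 1296 g; buttermilk: 130 g

Scaling factor: 17/8 = 2.125.
brown sugar: 125 g × 17/8 ÷ 220 g/cup × 16 tbsp/cup ≈ 19 tbsp
milk: 0.5 pint × 17/8 × 2 cup/pint × 240 mL/cup = 510 mL
bread flour: 1.25 lb × 17/8 × 16 oz/lb × 28.35 g/oz ≈ 1205 g
pumpkin purée: 2.5 cup × 17/8 × 244 g/cup ≈ 1296 g
buttermilk: 2 fl oz × 17/8 ÷ 8 fl oz/cup × 245 g/cup ≈ 130 g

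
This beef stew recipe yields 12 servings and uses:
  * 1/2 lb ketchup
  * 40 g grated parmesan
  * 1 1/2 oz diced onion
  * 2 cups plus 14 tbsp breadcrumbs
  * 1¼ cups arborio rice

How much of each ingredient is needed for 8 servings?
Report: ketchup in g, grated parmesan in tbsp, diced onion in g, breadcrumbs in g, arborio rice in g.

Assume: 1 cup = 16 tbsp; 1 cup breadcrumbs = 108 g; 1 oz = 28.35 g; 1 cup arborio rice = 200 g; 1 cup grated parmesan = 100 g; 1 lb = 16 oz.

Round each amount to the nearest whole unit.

ketchup: 151 g; grated parmesan: 4 tbsp; diced onion: 28 g; breadcrumbs: 207 g; arborio rice: 167 g

Scaling factor: 8/12 = 2/3.
ketchup: 0.5 lb × 2/3 × 16 oz/lb × 28.35 g/oz ≈ 151 g
grated parmesan: 40 g × 2/3 ÷ 100 g/cup × 16 tbsp/cup ≈ 4 tbsp
diced onion: 1.5 oz × 2/3 × 28.35 g/oz ≈ 28 g
breadcrumbs: (2 cup + 14 tbsp = 2.875 cup) × 2/3 × 108 g/cup = 207 g
arborio rice: 1.25 cup × 2/3 × 200 g/cup ≈ 167 g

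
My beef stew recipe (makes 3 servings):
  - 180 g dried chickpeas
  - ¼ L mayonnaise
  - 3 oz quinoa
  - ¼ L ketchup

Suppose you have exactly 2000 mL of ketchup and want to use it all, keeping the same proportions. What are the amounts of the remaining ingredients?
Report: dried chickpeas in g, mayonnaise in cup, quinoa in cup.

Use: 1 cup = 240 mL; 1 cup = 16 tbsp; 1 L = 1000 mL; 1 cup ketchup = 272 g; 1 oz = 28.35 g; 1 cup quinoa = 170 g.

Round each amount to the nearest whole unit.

dried chickpeas: 1440 g; mayonnaise: 8 cup; quinoa: 4 cup

The original recipe has 250 mL of ketchup, so the scaling factor is 2000 ÷ 250 = 8.
dried chickpeas: 180 g × 8 = 1440 g
mayonnaise: 0.25 L × 8 × 1000 mL/L ÷ 240 mL/cup ≈ 8 cup
quinoa: 3 oz × 8 × 28.35 g/oz ÷ 170 g/cup ≈ 4 cup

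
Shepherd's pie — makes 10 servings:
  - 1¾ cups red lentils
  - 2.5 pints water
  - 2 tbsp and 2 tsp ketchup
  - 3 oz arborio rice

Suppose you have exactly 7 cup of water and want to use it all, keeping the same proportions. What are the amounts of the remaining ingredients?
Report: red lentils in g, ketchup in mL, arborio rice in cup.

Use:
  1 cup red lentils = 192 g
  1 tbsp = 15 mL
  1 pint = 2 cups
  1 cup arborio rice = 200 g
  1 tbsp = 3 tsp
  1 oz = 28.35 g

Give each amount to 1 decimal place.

red lentils: 470.4 g; ketchup: 56.0 mL; arborio rice: 0.6 cup

The original recipe has 5 cup of water, so the scaling factor is 7 ÷ 5 = 7/5 = 1.4.
red lentils: 1.75 cup × 7/5 × 192 g/cup = 470.4 g
ketchup: (2 tbsp + 2 tsp = 8/3 tbsp) × 7/5 × 15 mL/tbsp = 56.0 mL
arborio rice: 3 oz × 7/5 × 28.35 g/oz ÷ 200 g/cup ≈ 0.6 cup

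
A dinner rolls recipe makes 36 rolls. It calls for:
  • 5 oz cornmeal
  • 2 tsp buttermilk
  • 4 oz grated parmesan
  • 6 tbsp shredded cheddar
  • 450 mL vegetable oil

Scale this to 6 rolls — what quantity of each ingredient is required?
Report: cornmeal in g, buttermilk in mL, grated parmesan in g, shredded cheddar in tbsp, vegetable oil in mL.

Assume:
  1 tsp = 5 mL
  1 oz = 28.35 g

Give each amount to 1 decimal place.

Scaling factor: 6/36 = 1/6.
cornmeal: 5 oz × 1/6 × 28.35 g/oz ≈ 23.6 g
buttermilk: 2 tsp × 1/6 × 5 mL/tsp ≈ 1.7 mL
grated parmesan: 4 oz × 1/6 × 28.35 g/oz = 18.9 g
shredded cheddar: 6 tbsp × 1/6 = 1.0 tbsp
vegetable oil: 450 mL × 1/6 = 75.0 mL

cornmeal: 23.6 g; buttermilk: 1.7 mL; grated parmesan: 18.9 g; shredded cheddar: 1.0 tbsp; vegetable oil: 75.0 mL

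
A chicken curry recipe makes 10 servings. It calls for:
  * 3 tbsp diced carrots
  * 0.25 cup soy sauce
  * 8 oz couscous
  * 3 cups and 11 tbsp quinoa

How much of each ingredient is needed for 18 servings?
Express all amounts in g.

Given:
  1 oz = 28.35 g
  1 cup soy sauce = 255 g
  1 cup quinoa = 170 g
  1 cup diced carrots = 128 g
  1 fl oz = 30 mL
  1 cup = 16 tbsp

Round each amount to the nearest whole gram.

diced carrots: 43 g; soy sauce: 115 g; couscous: 408 g; quinoa: 1128 g

Scaling factor: 18/10 = 9/5 = 1.8.
diced carrots: 3 tbsp × 9/5 ÷ 16 tbsp/cup × 128 g/cup ≈ 43 g
soy sauce: 0.25 cup × 9/5 × 255 g/cup ≈ 115 g
couscous: 8 oz × 9/5 × 28.35 g/oz ≈ 408 g
quinoa: (3 cup + 11 tbsp = 3.6875 cup) × 9/5 × 170 g/cup ≈ 1128 g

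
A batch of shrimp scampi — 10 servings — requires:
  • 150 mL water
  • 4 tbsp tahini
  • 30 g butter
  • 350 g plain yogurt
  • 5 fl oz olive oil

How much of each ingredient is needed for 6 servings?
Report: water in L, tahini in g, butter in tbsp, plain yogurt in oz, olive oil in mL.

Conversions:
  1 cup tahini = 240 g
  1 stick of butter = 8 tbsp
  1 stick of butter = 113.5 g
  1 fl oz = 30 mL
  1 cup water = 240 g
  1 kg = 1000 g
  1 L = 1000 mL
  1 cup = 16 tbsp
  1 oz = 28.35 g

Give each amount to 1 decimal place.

water: 0.1 L; tahini: 36.0 g; butter: 1.3 tbsp; plain yogurt: 7.4 oz; olive oil: 90.0 mL

Scaling factor: 6/10 = 3/5 = 0.6.
water: 150 mL × 3/5 ÷ 1000 mL/L ≈ 0.1 L
tahini: 4 tbsp × 3/5 ÷ 16 tbsp/cup × 240 g/cup = 36.0 g
butter: 30 g × 3/5 ÷ 113.5 g/stick × 8 tbsp/stick ≈ 1.3 tbsp
plain yogurt: 350 g × 3/5 ÷ 28.35 g/oz ≈ 7.4 oz
olive oil: 5 fl oz × 3/5 × 30 mL/fl oz = 90.0 mL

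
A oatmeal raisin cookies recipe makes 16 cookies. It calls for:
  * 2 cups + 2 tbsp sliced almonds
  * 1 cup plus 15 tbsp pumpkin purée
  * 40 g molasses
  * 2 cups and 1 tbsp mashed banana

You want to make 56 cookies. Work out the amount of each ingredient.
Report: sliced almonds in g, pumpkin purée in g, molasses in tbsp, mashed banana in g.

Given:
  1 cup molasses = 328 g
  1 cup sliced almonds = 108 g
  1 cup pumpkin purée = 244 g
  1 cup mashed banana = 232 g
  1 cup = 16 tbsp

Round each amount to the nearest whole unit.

sliced almonds: 803 g; pumpkin purée: 1655 g; molasses: 7 tbsp; mashed banana: 1675 g

Scaling factor: 56/16 = 7/2 = 3.5.
sliced almonds: (2 cup + 2 tbsp = 2.125 cup) × 7/2 × 108 g/cup ≈ 803 g
pumpkin purée: (1 cup + 15 tbsp = 1.9375 cup) × 7/2 × 244 g/cup ≈ 1655 g
molasses: 40 g × 7/2 ÷ 328 g/cup × 16 tbsp/cup ≈ 7 tbsp
mashed banana: (2 cup + 1 tbsp = 2.0625 cup) × 7/2 × 232 g/cup ≈ 1675 g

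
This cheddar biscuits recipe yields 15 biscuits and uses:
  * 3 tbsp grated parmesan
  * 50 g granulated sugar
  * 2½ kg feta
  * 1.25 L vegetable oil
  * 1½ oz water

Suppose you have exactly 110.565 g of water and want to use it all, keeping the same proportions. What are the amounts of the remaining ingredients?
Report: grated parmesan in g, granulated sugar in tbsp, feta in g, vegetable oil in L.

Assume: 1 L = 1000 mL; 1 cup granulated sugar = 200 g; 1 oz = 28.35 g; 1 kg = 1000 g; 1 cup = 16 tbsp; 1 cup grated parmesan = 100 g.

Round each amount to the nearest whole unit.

grated parmesan: 49 g; granulated sugar: 10 tbsp; feta: 6500 g; vegetable oil: 3 L

The original recipe has 42.525 g of water, so the scaling factor is 110.565 ÷ 42.525 = 13/5 = 2.6.
grated parmesan: 3 tbsp × 13/5 ÷ 16 tbsp/cup × 100 g/cup ≈ 49 g
granulated sugar: 50 g × 13/5 ÷ 200 g/cup × 16 tbsp/cup ≈ 10 tbsp
feta: 2.5 kg × 13/5 × 1000 g/kg = 6500 g
vegetable oil: 1.25 L × 13/5 ≈ 3 L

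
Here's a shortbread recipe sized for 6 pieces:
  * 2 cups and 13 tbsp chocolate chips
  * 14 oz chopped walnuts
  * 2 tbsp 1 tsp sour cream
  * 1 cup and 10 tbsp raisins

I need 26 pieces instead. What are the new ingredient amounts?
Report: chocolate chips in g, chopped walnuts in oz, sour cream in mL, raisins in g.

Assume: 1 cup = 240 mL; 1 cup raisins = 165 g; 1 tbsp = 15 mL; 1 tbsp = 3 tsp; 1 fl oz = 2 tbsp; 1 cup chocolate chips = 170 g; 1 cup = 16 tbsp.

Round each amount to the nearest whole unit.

chocolate chips: 2072 g; chopped walnuts: 61 oz; sour cream: 152 mL; raisins: 1162 g

Scaling factor: 26/6 = 13/3.
chocolate chips: (2 cup + 13 tbsp = 2.8125 cup) × 13/3 × 170 g/cup ≈ 2072 g
chopped walnuts: 14 oz × 13/3 ≈ 61 oz
sour cream: (2 tbsp + 1 tsp = 7/3 tbsp) × 13/3 × 15 mL/tbsp ≈ 152 mL
raisins: (1 cup + 10 tbsp = 1.625 cup) × 13/3 × 165 g/cup ≈ 1162 g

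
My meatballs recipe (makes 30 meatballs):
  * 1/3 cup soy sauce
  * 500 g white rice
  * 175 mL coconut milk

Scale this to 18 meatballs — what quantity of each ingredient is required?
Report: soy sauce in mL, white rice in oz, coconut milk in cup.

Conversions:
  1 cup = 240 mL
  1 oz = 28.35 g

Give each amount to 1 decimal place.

soy sauce: 48.0 mL; white rice: 10.6 oz; coconut milk: 0.4 cup

Scaling factor: 18/30 = 3/5 = 0.6.
soy sauce: 1/3 cup × 3/5 × 240 mL/cup = 48.0 mL
white rice: 500 g × 3/5 ÷ 28.35 g/oz ≈ 10.6 oz
coconut milk: 175 mL × 3/5 ÷ 240 mL/cup ≈ 0.4 cup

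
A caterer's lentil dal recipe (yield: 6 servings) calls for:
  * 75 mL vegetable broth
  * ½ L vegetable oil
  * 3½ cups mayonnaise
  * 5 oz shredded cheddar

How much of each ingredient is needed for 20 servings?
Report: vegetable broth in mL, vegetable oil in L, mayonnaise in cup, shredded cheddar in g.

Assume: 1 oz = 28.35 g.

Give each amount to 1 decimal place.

vegetable broth: 250.0 mL; vegetable oil: 1.7 L; mayonnaise: 11.7 cup; shredded cheddar: 472.5 g

Scaling factor: 20/6 = 10/3.
vegetable broth: 75 mL × 10/3 = 250.0 mL
vegetable oil: 0.5 L × 10/3 ≈ 1.7 L
mayonnaise: 3.5 cup × 10/3 ≈ 11.7 cup
shredded cheddar: 5 oz × 10/3 × 28.35 g/oz = 472.5 g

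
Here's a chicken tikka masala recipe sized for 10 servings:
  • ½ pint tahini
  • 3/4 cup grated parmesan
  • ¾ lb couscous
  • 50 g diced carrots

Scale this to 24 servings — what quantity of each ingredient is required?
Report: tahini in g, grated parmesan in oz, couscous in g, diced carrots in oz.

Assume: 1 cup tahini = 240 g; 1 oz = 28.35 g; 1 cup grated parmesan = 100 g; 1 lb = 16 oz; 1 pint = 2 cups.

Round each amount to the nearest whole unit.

Scaling factor: 24/10 = 12/5 = 2.4.
tahini: 0.5 pint × 12/5 × 2 cup/pint × 240 g/cup = 576 g
grated parmesan: 0.75 cup × 12/5 × 100 g/cup ÷ 28.35 g/oz ≈ 6 oz
couscous: 0.75 lb × 12/5 × 16 oz/lb × 28.35 g/oz ≈ 816 g
diced carrots: 50 g × 12/5 ÷ 28.35 g/oz ≈ 4 oz

tahini: 576 g; grated parmesan: 6 oz; couscous: 816 g; diced carrots: 4 oz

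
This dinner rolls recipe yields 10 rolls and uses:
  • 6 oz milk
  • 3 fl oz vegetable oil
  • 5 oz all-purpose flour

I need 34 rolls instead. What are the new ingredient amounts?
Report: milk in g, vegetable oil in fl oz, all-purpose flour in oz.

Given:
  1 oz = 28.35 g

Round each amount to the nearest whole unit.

Scaling factor: 34/10 = 17/5 = 3.4.
milk: 6 oz × 17/5 × 28.35 g/oz ≈ 578 g
vegetable oil: 3 fl oz × 17/5 ≈ 10 fl oz
all-purpose flour: 5 oz × 17/5 = 17 oz

milk: 578 g; vegetable oil: 10 fl oz; all-purpose flour: 17 oz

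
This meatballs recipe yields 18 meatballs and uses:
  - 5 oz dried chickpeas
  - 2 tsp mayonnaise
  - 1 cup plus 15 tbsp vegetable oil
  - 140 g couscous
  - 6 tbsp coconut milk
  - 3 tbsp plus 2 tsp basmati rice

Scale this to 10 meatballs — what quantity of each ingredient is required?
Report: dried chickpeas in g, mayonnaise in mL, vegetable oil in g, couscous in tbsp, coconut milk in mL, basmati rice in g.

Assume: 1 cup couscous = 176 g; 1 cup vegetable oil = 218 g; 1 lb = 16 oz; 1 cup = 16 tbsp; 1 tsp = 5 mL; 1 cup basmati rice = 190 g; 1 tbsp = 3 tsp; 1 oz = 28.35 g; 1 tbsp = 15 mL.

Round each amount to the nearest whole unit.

Scaling factor: 10/18 = 5/9.
dried chickpeas: 5 oz × 5/9 × 28.35 g/oz ≈ 79 g
mayonnaise: 2 tsp × 5/9 × 5 mL/tsp ≈ 6 mL
vegetable oil: (1 cup + 15 tbsp = 1.9375 cup) × 5/9 × 218 g/cup ≈ 235 g
couscous: 140 g × 5/9 ÷ 176 g/cup × 16 tbsp/cup ≈ 7 tbsp
coconut milk: 6 tbsp × 5/9 × 15 mL/tbsp = 50 mL
basmati rice: (3 tbsp + 2 tsp = 11/3 tbsp) × 5/9 ÷ 16 tbsp/cup × 190 g/cup ≈ 24 g

dried chickpeas: 79 g; mayonnaise: 6 mL; vegetable oil: 235 g; couscous: 7 tbsp; coconut milk: 50 mL; basmati rice: 24 g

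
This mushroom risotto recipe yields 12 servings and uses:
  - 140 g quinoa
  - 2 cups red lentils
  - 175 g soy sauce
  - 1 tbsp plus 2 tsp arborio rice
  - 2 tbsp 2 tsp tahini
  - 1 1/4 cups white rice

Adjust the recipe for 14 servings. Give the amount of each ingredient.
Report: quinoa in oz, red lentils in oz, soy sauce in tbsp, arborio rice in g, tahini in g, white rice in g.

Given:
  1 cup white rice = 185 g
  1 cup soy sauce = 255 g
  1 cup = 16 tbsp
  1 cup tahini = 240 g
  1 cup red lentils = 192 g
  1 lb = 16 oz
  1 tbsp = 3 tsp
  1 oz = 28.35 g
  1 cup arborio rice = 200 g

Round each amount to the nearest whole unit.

Scaling factor: 14/12 = 7/6.
quinoa: 140 g × 7/6 ÷ 28.35 g/oz ≈ 6 oz
red lentils: 2 cup × 7/6 × 192 g/cup ÷ 28.35 g/oz ≈ 16 oz
soy sauce: 175 g × 7/6 ÷ 255 g/cup × 16 tbsp/cup ≈ 13 tbsp
arborio rice: (1 tbsp + 2 tsp = 5/3 tbsp) × 7/6 ÷ 16 tbsp/cup × 200 g/cup ≈ 24 g
tahini: (2 tbsp + 2 tsp = 8/3 tbsp) × 7/6 ÷ 16 tbsp/cup × 240 g/cup ≈ 47 g
white rice: 1.25 cup × 7/6 × 185 g/cup ≈ 270 g

quinoa: 6 oz; red lentils: 16 oz; soy sauce: 13 tbsp; arborio rice: 24 g; tahini: 47 g; white rice: 270 g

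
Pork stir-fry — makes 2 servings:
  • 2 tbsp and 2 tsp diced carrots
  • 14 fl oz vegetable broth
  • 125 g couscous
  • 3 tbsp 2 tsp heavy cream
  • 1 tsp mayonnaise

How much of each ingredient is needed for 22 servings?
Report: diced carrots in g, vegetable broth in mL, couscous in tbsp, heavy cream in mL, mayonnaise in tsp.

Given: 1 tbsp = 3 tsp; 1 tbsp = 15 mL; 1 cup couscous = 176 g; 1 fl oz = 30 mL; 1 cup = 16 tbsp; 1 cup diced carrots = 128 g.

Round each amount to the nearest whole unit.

diced carrots: 235 g; vegetable broth: 4620 mL; couscous: 125 tbsp; heavy cream: 605 mL; mayonnaise: 11 tsp

Scaling factor: 22/2 = 11.
diced carrots: (2 tbsp + 2 tsp = 8/3 tbsp) × 11 ÷ 16 tbsp/cup × 128 g/cup ≈ 235 g
vegetable broth: 14 fl oz × 11 × 30 mL/fl oz = 4620 mL
couscous: 125 g × 11 ÷ 176 g/cup × 16 tbsp/cup = 125 tbsp
heavy cream: (3 tbsp + 2 tsp = 11/3 tbsp) × 11 × 15 mL/tbsp = 605 mL
mayonnaise: 1 tsp × 11 = 11 tsp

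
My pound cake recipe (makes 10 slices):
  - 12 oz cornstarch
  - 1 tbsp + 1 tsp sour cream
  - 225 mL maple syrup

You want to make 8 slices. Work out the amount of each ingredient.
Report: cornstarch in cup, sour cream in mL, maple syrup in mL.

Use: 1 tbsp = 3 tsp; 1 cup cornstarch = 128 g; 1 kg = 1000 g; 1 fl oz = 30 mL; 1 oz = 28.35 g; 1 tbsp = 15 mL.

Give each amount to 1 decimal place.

cornstarch: 2.1 cup; sour cream: 16.0 mL; maple syrup: 180.0 mL

Scaling factor: 8/10 = 4/5 = 0.8.
cornstarch: 12 oz × 4/5 × 28.35 g/oz ÷ 128 g/cup ≈ 2.1 cup
sour cream: (1 tbsp + 1 tsp = 4/3 tbsp) × 4/5 × 15 mL/tbsp = 16.0 mL
maple syrup: 225 mL × 4/5 = 180.0 mL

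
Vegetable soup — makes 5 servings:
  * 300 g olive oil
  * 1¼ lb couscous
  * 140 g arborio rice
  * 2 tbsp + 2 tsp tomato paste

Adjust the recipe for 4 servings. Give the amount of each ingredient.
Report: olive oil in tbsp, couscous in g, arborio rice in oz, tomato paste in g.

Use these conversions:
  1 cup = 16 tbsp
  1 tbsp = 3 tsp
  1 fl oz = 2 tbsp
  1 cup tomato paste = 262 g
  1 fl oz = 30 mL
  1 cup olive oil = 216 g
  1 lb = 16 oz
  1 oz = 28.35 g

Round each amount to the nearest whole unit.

olive oil: 18 tbsp; couscous: 454 g; arborio rice: 4 oz; tomato paste: 35 g

Scaling factor: 4/5 = 0.8.
olive oil: 300 g × 4/5 ÷ 216 g/cup × 16 tbsp/cup ≈ 18 tbsp
couscous: 1.25 lb × 4/5 × 16 oz/lb × 28.35 g/oz ≈ 454 g
arborio rice: 140 g × 4/5 ÷ 28.35 g/oz ≈ 4 oz
tomato paste: (2 tbsp + 2 tsp = 8/3 tbsp) × 4/5 ÷ 16 tbsp/cup × 262 g/cup ≈ 35 g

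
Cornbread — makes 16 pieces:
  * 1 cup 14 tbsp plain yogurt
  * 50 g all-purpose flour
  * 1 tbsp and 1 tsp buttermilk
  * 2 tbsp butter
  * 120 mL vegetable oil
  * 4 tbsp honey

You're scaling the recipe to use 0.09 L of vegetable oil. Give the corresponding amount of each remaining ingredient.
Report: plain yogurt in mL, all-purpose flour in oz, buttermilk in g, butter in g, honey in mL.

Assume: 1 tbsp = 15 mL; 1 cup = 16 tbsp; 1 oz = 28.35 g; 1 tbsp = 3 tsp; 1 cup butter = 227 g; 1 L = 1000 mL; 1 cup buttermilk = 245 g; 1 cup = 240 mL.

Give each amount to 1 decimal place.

plain yogurt: 337.5 mL; all-purpose flour: 1.3 oz; buttermilk: 15.3 g; butter: 21.3 g; honey: 45.0 mL

The original recipe has 0.12 L of vegetable oil, so the scaling factor is 0.09 ÷ 0.12 = 3/4 = 0.75.
plain yogurt: (1 cup + 14 tbsp = 1.875 cup) × 3/4 × 240 mL/cup = 337.5 mL
all-purpose flour: 50 g × 3/4 ÷ 28.35 g/oz ≈ 1.3 oz
buttermilk: (1 tbsp + 1 tsp = 4/3 tbsp) × 3/4 ÷ 16 tbsp/cup × 245 g/cup ≈ 15.3 g
butter: 2 tbsp × 3/4 ÷ 16 tbsp/cup × 227 g/cup ≈ 21.3 g
honey: 4 tbsp × 3/4 × 15 mL/tbsp = 45.0 mL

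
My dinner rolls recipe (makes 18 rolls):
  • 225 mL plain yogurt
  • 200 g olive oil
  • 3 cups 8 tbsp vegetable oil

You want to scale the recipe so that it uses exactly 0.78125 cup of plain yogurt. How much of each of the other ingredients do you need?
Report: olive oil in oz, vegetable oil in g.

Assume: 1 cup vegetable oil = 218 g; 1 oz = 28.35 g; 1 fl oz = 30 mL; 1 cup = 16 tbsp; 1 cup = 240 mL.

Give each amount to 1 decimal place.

olive oil: 5.9 oz; vegetable oil: 635.8 g

The original recipe has 0.9375 cup of plain yogurt, so the scaling factor is 0.78125 ÷ 0.9375 = 5/6.
olive oil: 200 g × 5/6 ÷ 28.35 g/oz ≈ 5.9 oz
vegetable oil: (3 cup + 8 tbsp = 3.5 cup) × 5/6 × 218 g/cup ≈ 635.8 g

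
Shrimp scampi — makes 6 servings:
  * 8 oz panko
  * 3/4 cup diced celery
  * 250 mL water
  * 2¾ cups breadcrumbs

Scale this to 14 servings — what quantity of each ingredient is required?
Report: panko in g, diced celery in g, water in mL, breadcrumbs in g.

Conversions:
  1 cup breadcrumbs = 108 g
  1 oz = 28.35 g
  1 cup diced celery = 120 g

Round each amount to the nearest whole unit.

panko: 529 g; diced celery: 210 g; water: 583 mL; breadcrumbs: 693 g

Scaling factor: 14/6 = 7/3.
panko: 8 oz × 7/3 × 28.35 g/oz ≈ 529 g
diced celery: 0.75 cup × 7/3 × 120 g/cup = 210 g
water: 250 mL × 7/3 ≈ 583 mL
breadcrumbs: 2.75 cup × 7/3 × 108 g/cup = 693 g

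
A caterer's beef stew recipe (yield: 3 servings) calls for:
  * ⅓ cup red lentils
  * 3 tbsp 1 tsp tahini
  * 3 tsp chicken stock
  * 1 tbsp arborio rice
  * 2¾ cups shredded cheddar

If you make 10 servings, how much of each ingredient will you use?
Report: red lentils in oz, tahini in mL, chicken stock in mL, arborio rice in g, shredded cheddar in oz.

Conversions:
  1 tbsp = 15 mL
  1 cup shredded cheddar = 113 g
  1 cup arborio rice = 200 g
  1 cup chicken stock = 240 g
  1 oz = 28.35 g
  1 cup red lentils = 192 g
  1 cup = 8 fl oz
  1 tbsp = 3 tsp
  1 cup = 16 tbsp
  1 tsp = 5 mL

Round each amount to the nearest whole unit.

Scaling factor: 10/3.
red lentils: 1/3 cup × 10/3 × 192 g/cup ÷ 28.35 g/oz ≈ 8 oz
tahini: (3 tbsp + 1 tsp = 10/3 tbsp) × 10/3 × 15 mL/tbsp ≈ 167 mL
chicken stock: 3 tsp × 10/3 × 5 mL/tsp = 50 mL
arborio rice: 1 tbsp × 10/3 ÷ 16 tbsp/cup × 200 g/cup ≈ 42 g
shredded cheddar: 2.75 cup × 10/3 × 113 g/cup ÷ 28.35 g/oz ≈ 37 oz

red lentils: 8 oz; tahini: 167 mL; chicken stock: 50 mL; arborio rice: 42 g; shredded cheddar: 37 oz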